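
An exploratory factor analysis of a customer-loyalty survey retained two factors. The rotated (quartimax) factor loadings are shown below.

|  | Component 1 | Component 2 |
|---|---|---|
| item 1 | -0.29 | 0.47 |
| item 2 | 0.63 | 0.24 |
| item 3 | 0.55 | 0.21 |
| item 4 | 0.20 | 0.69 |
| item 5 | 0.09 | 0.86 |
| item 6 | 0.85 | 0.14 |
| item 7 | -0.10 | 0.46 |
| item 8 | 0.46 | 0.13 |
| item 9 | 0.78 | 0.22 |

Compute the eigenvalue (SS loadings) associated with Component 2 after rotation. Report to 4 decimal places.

SS loadings for Component 2 = 0.47² + 0.24² + 0.21² + 0.69² + 0.86² + 0.14² + 0.46² + 0.13² + 0.22² = 0.2209 + 0.0576 + 0.0441 + 0.4761 + 0.7396 + 0.0196 + 0.2116 + 0.0169 + 0.0484 = 1.8348

1.8348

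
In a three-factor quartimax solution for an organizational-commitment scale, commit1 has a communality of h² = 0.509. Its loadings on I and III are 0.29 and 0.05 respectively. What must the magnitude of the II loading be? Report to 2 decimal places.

0.65

Under orthogonal rotation h² = Σλ², so λ_II² = h² − (0.0866) = 0.509 − 0.0866 = 0.4224.
|λ| = √0.4224 = 0.6499.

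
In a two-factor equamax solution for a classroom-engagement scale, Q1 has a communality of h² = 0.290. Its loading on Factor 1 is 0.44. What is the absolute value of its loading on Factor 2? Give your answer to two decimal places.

0.31

Under orthogonal rotation h² = Σλ², so λ_Factor 2² = h² − (0.1936) = 0.290 − 0.1936 = 0.0964.
|λ| = √0.0964 = 0.3105.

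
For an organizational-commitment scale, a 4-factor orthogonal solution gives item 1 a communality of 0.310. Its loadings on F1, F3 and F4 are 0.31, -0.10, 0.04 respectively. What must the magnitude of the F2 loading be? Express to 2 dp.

0.45

Under orthogonal rotation h² = Σλ², so λ_F2² = h² − (0.1077) = 0.310 − 0.1077 = 0.2023.
|λ| = √0.2023 = 0.4498.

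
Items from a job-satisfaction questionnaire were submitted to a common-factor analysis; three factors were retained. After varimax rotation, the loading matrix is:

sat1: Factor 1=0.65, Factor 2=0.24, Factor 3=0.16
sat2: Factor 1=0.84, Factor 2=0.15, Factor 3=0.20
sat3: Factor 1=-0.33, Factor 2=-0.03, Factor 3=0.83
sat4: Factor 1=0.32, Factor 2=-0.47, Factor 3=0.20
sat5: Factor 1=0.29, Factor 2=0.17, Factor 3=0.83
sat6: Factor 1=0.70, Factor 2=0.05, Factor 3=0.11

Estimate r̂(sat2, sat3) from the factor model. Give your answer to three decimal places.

r̂ = Σ λ_i·λ_j across factors = (0.84)(-0.33) + (0.15)(-0.03) + (0.20)(0.83)
  = -0.2772 -0.0045 +0.1660 = -0.1157

-0.116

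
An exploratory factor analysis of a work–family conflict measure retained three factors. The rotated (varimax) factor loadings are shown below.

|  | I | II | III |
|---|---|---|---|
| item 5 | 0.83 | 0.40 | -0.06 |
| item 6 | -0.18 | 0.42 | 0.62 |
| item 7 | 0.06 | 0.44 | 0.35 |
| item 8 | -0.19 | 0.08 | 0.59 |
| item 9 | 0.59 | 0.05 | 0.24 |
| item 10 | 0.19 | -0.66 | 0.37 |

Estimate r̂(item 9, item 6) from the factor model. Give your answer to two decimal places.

0.06

r̂ = Σ λ_i·λ_j across factors = (0.59)(-0.18) + (0.05)(0.42) + (0.24)(0.62)
  = -0.1062 +0.0210 +0.1488 = 0.0636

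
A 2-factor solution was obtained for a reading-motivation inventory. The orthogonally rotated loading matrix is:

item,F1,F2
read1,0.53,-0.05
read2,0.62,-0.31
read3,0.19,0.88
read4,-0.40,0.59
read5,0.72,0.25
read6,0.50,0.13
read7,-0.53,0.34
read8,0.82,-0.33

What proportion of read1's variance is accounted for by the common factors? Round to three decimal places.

h² = 0.53² + (-0.05)² = 0.2809 + 0.0025 = 0.2834

0.283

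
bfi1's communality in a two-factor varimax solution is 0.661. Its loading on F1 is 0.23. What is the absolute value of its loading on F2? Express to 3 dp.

0.780

Under orthogonal rotation h² = Σλ², so λ_F2² = h² − (0.0529) = 0.661 − 0.0529 = 0.6081.
|λ| = √0.6081 = 0.7798.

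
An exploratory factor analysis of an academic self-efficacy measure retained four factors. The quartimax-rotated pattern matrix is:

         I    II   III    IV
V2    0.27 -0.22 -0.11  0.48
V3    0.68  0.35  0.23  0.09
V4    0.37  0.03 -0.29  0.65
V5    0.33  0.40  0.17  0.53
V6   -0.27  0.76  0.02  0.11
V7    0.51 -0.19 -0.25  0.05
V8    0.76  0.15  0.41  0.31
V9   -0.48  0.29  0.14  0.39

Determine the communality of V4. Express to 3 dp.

h² = 0.37² + 0.03² + (-0.29)² + 0.65² = 0.1369 + 0.0009 + 0.0841 + 0.4225 = 0.6444

0.644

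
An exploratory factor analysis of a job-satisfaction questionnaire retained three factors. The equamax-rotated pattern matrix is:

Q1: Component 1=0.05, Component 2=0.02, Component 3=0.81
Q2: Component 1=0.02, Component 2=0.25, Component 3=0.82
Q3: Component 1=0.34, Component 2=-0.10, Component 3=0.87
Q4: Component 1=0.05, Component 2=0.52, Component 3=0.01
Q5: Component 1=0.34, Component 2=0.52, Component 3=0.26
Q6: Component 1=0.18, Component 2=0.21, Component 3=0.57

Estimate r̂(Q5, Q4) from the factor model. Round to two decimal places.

r̂ = Σ λ_i·λ_j across factors = (0.34)(0.05) + (0.52)(0.52) + (0.26)(0.01)
  = +0.0170 +0.2704 +0.0026 = 0.2900

0.29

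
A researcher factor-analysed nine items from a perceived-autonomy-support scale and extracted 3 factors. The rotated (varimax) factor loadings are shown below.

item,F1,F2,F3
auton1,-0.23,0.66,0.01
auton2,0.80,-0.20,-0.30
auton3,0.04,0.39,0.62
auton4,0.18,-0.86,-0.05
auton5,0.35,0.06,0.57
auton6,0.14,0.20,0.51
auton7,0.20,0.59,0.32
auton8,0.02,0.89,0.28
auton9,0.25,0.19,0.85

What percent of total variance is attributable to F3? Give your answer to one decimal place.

21.8%

SS loadings for F3 = 0.01² + (-0.30)² + 0.62² + (-0.05)² + 0.57² + 0.51² + 0.32² + 0.28² + 0.85² = 1.9653
With 9 standardized items, total variance = 9. Proportion = 1.9653/9 = 0.2184 → 21.84%.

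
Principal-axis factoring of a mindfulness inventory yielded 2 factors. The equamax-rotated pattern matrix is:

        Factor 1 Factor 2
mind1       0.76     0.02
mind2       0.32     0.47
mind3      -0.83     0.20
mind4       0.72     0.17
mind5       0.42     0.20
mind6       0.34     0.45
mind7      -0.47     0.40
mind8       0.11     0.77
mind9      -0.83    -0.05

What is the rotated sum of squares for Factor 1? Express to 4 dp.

3.1012

SS loadings for Factor 1 = 0.76² + 0.32² + (-0.83)² + 0.72² + 0.42² + 0.34² + (-0.47)² + 0.11² + (-0.83)² = 0.5776 + 0.1024 + 0.6889 + 0.5184 + 0.1764 + 0.1156 + 0.2209 + 0.0121 + 0.6889 = 3.1012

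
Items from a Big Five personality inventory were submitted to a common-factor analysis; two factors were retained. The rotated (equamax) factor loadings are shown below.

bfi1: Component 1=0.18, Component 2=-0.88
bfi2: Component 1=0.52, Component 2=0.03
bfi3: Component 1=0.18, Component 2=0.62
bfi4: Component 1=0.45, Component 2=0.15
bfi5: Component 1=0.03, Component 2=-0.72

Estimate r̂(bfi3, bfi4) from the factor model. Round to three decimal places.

r̂ = Σ λ_i·λ_j across factors = (0.18)(0.45) + (0.62)(0.15)
  = +0.0810 +0.0930 = 0.1740

0.174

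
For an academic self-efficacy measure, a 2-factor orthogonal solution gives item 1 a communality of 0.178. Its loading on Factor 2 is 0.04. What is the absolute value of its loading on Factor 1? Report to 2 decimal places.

0.42

Under orthogonal rotation h² = Σλ², so λ_Factor 1² = h² − (0.0016) = 0.178 − 0.0016 = 0.1764.
|λ| = √0.1764 = 0.4200.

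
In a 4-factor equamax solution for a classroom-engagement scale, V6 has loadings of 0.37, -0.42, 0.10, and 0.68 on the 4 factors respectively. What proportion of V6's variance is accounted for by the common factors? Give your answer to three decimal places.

h² = 0.37² + (-0.42)² + 0.10² + 0.68² = 0.1369 + 0.1764 + 0.0100 + 0.4624 = 0.7857

0.786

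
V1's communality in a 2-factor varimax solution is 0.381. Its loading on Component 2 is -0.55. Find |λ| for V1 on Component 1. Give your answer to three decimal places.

0.280

Under orthogonal rotation h² = Σλ², so λ_Component 1² = h² − (0.3025) = 0.381 − 0.3025 = 0.0785.
|λ| = √0.0785 = 0.2802.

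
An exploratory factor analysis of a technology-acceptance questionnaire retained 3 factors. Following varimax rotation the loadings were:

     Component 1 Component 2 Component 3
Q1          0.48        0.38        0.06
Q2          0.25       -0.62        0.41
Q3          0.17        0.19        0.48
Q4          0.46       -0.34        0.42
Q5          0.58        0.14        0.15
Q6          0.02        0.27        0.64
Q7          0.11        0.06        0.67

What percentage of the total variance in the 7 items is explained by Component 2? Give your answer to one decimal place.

11.1%

SS loadings for Component 2 = 0.38² + (-0.62)² + 0.19² + (-0.34)² + 0.14² + 0.27² + 0.06² = 0.7766
With 7 standardized items, total variance = 7. Proportion = 0.7766/7 = 0.1109 → 11.09%.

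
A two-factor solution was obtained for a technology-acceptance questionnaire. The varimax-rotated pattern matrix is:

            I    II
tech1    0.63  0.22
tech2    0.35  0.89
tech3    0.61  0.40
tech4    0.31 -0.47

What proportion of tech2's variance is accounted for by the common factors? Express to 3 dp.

0.915

h² = 0.35² + 0.89² = 0.1225 + 0.7921 = 0.9146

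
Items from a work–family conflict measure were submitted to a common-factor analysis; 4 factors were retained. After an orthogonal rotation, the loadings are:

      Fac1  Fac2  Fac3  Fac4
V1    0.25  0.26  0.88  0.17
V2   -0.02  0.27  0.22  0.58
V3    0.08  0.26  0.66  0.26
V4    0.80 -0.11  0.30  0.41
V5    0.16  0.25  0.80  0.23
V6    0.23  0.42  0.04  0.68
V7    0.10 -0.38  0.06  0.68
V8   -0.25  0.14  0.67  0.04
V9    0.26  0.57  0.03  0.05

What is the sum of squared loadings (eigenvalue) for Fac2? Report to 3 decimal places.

0.948

SS loadings for Fac2 = 0.26² + 0.27² + 0.26² + (-0.11)² + 0.25² + 0.42² + (-0.38)² + 0.14² + 0.57² = 0.0676 + 0.0729 + 0.0676 + 0.0121 + 0.0625 + 0.1764 + 0.1444 + 0.0196 + 0.3249 = 0.9480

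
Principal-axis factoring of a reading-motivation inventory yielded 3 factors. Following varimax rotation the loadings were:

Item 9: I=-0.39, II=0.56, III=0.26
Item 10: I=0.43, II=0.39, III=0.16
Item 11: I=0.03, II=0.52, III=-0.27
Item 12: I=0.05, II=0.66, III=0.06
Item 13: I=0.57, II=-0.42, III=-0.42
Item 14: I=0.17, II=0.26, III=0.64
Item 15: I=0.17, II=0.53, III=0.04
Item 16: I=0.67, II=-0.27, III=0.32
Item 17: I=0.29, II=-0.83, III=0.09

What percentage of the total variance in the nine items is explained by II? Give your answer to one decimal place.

27.3%

SS loadings for II = 0.56² + 0.39² + 0.52² + 0.66² + (-0.42)² + 0.26² + 0.53² + (-0.27)² + (-0.83)² = 2.4584
With 9 standardized items, total variance = 9. Proportion = 2.4584/9 = 0.2732 → 27.32%.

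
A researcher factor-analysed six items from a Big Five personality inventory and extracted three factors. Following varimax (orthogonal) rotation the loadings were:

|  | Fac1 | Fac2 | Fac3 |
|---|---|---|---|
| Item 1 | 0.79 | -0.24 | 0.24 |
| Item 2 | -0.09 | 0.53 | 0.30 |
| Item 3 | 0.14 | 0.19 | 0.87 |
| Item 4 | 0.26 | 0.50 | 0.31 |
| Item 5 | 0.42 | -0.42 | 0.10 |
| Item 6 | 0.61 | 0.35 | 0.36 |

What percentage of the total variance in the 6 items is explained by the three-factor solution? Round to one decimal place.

Communalities: 0.7393, 0.3790, 0.8126, 0.4137, 0.3628, 0.6242; Σh² = 3.3316.
Total variance with 6 standardized items is 6, so the solution explains 3.3316/6 = 0.5553 = 55.53%.

55.5%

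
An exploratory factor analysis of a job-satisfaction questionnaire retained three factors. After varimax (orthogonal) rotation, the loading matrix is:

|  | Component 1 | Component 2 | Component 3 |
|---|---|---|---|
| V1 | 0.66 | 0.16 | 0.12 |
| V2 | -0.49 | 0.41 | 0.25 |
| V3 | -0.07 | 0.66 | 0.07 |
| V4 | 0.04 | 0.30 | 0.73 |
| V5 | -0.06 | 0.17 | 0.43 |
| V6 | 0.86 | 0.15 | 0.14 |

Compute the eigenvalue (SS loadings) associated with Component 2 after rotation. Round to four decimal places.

0.7707

SS loadings for Component 2 = 0.16² + 0.41² + 0.66² + 0.30² + 0.17² + 0.15² = 0.0256 + 0.1681 + 0.4356 + 0.0900 + 0.0289 + 0.0225 = 0.7707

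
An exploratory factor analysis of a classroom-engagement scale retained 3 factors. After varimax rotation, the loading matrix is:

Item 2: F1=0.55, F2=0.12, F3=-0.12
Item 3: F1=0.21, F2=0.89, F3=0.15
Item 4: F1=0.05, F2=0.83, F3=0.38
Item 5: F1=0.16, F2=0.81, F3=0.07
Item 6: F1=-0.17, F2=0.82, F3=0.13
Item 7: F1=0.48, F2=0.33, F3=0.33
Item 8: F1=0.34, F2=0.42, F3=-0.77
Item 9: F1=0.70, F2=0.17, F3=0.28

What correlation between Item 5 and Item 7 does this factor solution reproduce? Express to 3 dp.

r̂ = Σ λ_i·λ_j across factors = (0.16)(0.48) + (0.81)(0.33) + (0.07)(0.33)
  = +0.0768 +0.2673 +0.0231 = 0.3672

0.367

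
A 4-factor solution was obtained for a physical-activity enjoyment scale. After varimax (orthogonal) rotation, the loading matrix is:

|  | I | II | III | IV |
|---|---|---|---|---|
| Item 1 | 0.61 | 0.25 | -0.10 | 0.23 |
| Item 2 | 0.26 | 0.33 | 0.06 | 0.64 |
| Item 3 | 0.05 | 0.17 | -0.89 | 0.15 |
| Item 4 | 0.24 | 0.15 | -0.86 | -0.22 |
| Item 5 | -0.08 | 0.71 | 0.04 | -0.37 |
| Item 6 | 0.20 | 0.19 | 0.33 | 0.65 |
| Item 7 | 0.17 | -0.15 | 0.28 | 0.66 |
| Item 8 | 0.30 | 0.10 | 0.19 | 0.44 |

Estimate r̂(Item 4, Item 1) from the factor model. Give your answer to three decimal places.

r̂ = Σ λ_i·λ_j across factors = (0.24)(0.61) + (0.15)(0.25) + (-0.86)(-0.10) + (-0.22)(0.23)
  = +0.1464 +0.0375 +0.0860 -0.0506 = 0.2193

0.219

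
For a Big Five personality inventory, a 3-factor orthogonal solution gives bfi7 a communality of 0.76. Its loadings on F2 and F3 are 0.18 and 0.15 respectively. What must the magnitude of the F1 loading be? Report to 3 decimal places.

Under orthogonal rotation h² = Σλ², so λ_F1² = h² − (0.0549) = 0.76 − 0.0549 = 0.7051.
|λ| = √0.7051 = 0.8397.

0.840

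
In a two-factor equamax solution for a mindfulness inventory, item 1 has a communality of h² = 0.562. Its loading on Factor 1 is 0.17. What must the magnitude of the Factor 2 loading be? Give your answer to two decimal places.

0.73

Under orthogonal rotation h² = Σλ², so λ_Factor 2² = h² − (0.0289) = 0.562 − 0.0289 = 0.5331.
|λ| = √0.5331 = 0.7301.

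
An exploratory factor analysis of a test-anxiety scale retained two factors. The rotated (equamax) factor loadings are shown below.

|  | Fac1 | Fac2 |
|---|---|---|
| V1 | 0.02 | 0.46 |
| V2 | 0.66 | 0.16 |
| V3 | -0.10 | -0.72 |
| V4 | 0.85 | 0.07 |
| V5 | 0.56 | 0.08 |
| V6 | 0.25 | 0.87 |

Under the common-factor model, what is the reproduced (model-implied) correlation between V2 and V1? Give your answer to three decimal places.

r̂ = Σ λ_i·λ_j across factors = (0.66)(0.02) + (0.16)(0.46)
  = +0.0132 +0.0736 = 0.0868

0.087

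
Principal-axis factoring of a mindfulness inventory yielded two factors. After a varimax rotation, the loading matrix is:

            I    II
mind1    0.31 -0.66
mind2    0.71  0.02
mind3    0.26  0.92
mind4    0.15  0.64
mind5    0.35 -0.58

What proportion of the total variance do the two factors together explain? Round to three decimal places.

Communalities: 0.5317, 0.5045, 0.9140, 0.4321, 0.4589; Σh² = 2.8412.
Total variance with 5 standardized items is 5, so the solution explains 2.8412/5 = 0.5682.

0.568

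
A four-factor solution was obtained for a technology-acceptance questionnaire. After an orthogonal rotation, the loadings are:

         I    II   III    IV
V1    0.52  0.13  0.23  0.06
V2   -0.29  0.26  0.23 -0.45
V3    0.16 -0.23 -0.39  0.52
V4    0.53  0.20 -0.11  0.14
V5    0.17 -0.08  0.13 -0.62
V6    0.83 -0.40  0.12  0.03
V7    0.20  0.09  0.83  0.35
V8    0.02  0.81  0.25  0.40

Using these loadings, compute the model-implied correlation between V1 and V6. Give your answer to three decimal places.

r̂ = Σ λ_i·λ_j across factors = (0.52)(0.83) + (0.13)(-0.40) + (0.23)(0.12) + (0.06)(0.03)
  = +0.4316 -0.0520 +0.0276 +0.0018 = 0.4090

0.409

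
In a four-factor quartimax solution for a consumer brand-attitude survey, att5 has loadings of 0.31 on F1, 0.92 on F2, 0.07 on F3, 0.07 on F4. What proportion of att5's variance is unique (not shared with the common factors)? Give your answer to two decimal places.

0.05

h² = 0.31² + 0.92² + 0.07² + 0.07² = 0.0961 + 0.8464 + 0.0049 + 0.0049 = 0.9523
Uniqueness u² = 1 − h² = 1 − 0.9523 = 0.0477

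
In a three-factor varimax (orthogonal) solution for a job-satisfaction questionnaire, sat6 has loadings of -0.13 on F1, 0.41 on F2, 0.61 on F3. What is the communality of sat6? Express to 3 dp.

h² = (-0.13)² + 0.41² + 0.61² = 0.0169 + 0.1681 + 0.3721 = 0.5571

0.557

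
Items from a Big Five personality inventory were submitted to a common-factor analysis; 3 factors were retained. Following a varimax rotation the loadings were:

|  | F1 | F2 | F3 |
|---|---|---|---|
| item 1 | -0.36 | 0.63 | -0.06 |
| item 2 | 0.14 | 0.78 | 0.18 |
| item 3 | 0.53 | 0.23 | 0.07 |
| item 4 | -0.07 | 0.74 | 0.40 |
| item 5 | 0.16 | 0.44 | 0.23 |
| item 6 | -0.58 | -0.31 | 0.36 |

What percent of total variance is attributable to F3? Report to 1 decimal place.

6.4%

SS loadings for F3 = (-0.06)² + 0.18² + 0.07² + 0.40² + 0.23² + 0.36² = 0.3834
With 6 standardized items, total variance = 6. Proportion = 0.3834/6 = 0.0639 → 6.39%.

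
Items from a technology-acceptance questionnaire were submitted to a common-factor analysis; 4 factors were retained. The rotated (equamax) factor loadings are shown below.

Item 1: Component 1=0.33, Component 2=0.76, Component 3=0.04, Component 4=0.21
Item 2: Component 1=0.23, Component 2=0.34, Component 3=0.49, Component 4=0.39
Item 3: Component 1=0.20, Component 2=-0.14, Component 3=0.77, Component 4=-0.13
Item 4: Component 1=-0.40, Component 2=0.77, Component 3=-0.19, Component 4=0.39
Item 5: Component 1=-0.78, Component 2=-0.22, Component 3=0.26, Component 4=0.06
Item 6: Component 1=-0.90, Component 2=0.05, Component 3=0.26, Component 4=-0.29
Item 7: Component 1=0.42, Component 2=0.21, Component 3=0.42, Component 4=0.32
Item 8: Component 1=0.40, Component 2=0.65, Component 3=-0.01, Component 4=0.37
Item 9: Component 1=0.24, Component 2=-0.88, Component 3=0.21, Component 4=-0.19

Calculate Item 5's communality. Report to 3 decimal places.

0.728

h² = (-0.78)² + (-0.22)² + 0.26² + 0.06² = 0.6084 + 0.0484 + 0.0676 + 0.0036 = 0.7280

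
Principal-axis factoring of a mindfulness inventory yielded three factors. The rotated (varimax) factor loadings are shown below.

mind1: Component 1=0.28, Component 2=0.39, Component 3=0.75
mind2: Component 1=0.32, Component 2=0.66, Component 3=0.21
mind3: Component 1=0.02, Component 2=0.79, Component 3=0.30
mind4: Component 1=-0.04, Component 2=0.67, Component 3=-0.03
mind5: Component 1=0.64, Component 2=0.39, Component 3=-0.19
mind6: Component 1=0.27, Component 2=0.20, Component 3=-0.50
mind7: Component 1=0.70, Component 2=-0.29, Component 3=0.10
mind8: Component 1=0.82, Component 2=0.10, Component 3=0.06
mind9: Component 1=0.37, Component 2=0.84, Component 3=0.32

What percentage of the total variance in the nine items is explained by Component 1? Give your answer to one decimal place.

SS loadings for Component 1 = 0.28² + 0.32² + 0.02² + (-0.04)² + 0.64² + 0.27² + 0.70² + 0.82² + 0.37² = 1.9646
With 9 standardized items, total variance = 9. Proportion = 1.9646/9 = 0.2183 → 21.83%.

21.8%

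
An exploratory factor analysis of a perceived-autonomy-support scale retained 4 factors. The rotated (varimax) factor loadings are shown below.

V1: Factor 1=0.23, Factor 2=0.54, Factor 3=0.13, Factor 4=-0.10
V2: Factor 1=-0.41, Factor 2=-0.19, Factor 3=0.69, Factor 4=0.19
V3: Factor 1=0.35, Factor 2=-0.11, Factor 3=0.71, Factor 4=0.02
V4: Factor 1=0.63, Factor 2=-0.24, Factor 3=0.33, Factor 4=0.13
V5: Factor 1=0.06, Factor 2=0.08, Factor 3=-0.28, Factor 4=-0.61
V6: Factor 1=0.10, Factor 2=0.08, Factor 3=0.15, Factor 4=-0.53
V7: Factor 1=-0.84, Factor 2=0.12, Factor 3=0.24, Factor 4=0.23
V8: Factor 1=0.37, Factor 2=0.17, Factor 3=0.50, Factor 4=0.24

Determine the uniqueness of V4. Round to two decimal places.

h² = 0.63² + (-0.24)² + 0.33² + 0.13² = 0.3969 + 0.0576 + 0.1089 + 0.0169 = 0.5803
Uniqueness u² = 1 − h² = 1 − 0.5803 = 0.4197

0.42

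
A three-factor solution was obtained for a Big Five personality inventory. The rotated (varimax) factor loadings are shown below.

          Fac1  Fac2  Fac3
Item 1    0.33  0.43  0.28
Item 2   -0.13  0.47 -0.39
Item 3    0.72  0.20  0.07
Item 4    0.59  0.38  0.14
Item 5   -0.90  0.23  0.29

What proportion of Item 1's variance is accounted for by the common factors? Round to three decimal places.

0.372

h² = 0.33² + 0.43² + 0.28² = 0.1089 + 0.1849 + 0.0784 = 0.3722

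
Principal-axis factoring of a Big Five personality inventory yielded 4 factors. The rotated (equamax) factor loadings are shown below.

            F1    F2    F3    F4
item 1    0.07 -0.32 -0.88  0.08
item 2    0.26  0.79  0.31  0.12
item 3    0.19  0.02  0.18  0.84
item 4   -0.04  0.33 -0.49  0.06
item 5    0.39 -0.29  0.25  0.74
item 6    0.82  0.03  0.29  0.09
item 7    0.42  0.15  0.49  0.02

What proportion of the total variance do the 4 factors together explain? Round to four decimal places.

SS loadings by factor: 1.1111, 0.9433, 1.5297, 1.2861; total = 4.8702.
Total variance with 7 standardized items is 7, so the solution explains 4.8702/7 = 0.6957.

0.6957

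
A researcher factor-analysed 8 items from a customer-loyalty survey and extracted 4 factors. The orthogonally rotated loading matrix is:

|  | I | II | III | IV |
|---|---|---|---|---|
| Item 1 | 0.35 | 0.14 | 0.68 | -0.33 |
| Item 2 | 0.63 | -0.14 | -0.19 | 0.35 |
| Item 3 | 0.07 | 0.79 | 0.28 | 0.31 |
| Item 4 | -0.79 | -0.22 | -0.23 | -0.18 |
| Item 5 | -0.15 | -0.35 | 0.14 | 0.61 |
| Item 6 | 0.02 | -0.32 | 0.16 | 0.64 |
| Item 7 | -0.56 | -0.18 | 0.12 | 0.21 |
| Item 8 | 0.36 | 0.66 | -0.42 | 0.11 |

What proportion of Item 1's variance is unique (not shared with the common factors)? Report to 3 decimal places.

0.287

h² = 0.35² + 0.14² + 0.68² + (-0.33)² = 0.1225 + 0.0196 + 0.4624 + 0.1089 = 0.7134
Uniqueness u² = 1 − h² = 1 − 0.7134 = 0.2866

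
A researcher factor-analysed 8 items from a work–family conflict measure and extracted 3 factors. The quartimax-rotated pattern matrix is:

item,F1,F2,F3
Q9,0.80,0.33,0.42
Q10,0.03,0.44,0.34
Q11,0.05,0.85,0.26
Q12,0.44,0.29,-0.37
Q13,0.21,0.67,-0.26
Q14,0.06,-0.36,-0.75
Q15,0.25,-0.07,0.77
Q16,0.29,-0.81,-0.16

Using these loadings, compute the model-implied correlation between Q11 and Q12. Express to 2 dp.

0.17

r̂ = Σ λ_i·λ_j across factors = (0.05)(0.44) + (0.85)(0.29) + (0.26)(-0.37)
  = +0.0220 +0.2465 -0.0962 = 0.1723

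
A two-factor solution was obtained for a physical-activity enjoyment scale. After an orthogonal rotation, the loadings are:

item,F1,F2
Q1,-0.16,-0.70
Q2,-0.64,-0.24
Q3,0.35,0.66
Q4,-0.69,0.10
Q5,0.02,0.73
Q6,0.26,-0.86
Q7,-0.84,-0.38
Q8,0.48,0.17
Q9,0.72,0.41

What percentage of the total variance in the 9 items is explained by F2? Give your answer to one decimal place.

SS loadings for F2 = (-0.70)² + (-0.24)² + 0.66² + 0.10² + 0.73² + (-0.86)² + (-0.38)² + 0.17² + 0.41² = 2.6071
With 9 standardized items, total variance = 9. Proportion = 2.6071/9 = 0.2897 → 28.97%.

29.0%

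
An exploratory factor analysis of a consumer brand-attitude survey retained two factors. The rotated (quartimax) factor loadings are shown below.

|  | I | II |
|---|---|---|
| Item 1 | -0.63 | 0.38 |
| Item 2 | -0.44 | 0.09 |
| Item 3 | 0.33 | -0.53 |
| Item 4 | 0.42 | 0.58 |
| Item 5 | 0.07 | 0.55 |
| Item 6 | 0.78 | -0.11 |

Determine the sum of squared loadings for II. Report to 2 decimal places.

SS loadings for II = 0.38² + 0.09² + (-0.53)² + 0.58² + 0.55² + (-0.11)² = 0.1444 + 0.0081 + 0.2809 + 0.3364 + 0.3025 + 0.0121 = 1.0844

1.08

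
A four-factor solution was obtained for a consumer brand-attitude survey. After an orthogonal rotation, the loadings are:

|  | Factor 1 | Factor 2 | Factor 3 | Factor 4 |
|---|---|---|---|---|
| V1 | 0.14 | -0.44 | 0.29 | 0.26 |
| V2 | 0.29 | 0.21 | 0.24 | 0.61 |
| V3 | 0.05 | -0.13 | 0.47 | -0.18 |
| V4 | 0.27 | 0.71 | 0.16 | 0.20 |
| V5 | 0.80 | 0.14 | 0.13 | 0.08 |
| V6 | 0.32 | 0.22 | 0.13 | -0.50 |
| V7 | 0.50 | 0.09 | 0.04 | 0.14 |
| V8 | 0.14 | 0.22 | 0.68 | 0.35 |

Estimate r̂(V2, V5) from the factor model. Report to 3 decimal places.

r̂ = Σ λ_i·λ_j across factors = (0.29)(0.80) + (0.21)(0.14) + (0.24)(0.13) + (0.61)(0.08)
  = +0.2320 +0.0294 +0.0312 +0.0488 = 0.3414

0.341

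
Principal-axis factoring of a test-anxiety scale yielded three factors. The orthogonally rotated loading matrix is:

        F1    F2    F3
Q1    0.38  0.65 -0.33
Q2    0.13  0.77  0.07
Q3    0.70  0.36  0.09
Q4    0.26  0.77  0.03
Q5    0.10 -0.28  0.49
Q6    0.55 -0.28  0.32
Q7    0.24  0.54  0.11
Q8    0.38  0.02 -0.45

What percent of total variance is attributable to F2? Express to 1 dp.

27.3%

SS loadings for F2 = 0.65² + 0.77² + 0.36² + 0.77² + (-0.28)² + (-0.28)² + 0.54² + 0.02² = 2.1867
With 8 standardized items, total variance = 8. Proportion = 2.1867/8 = 0.2733 → 27.33%.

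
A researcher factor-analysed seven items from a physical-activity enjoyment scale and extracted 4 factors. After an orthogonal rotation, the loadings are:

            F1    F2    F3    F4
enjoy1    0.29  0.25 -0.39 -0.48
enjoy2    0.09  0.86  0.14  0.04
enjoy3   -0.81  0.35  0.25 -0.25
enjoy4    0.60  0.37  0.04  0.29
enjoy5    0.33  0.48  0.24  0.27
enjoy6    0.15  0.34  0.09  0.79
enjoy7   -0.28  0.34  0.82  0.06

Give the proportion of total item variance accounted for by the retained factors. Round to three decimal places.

SS loadings by factor: 1.3181, 1.5231, 0.9739, 1.0792; total = 4.8943.
Total variance with 7 standardized items is 7, so the solution explains 4.8943/7 = 0.6992.

0.699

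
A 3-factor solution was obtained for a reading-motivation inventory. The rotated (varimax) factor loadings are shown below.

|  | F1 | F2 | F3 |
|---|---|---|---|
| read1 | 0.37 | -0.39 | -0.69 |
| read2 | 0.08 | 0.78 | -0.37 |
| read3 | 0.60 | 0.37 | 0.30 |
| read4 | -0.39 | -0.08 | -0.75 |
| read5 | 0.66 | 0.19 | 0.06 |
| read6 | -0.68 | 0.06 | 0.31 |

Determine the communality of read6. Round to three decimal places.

h² = (-0.68)² + 0.06² + 0.31² = 0.4624 + 0.0036 + 0.0961 = 0.5621

0.562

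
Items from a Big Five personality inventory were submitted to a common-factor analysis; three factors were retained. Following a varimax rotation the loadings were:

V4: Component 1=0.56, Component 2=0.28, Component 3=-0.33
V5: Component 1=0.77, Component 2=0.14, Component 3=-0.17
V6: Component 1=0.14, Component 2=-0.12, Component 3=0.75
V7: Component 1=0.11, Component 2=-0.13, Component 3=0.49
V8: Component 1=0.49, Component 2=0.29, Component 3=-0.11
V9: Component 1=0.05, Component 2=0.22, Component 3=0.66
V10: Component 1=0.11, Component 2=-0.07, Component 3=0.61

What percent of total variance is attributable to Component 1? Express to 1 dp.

17.0%

SS loadings for Component 1 = 0.56² + 0.77² + 0.14² + 0.11² + 0.49² + 0.05² + 0.11² = 1.1929
With 7 standardized items, total variance = 7. Proportion = 1.1929/7 = 0.1704 → 17.04%.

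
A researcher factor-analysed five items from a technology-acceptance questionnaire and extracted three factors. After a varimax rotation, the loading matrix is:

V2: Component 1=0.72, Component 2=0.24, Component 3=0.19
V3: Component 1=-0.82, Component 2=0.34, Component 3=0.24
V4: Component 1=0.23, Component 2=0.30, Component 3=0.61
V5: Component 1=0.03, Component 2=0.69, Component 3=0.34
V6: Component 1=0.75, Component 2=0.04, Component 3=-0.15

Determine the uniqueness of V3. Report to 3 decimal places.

0.154

h² = (-0.82)² + 0.34² + 0.24² = 0.6724 + 0.1156 + 0.0576 = 0.8456
Uniqueness u² = 1 − h² = 1 − 0.8456 = 0.1544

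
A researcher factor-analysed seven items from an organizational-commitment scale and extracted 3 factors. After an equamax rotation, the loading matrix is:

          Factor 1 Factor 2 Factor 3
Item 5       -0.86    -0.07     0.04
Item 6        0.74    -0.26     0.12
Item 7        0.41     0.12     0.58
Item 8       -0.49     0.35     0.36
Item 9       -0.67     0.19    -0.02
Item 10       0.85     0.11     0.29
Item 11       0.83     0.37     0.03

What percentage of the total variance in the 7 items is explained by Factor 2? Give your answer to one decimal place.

SS loadings for Factor 2 = (-0.07)² + (-0.26)² + 0.12² + 0.35² + 0.19² + 0.11² + 0.37² = 0.3945
With 7 standardized items, total variance = 7. Proportion = 0.3945/7 = 0.0564 → 5.64%.

5.6%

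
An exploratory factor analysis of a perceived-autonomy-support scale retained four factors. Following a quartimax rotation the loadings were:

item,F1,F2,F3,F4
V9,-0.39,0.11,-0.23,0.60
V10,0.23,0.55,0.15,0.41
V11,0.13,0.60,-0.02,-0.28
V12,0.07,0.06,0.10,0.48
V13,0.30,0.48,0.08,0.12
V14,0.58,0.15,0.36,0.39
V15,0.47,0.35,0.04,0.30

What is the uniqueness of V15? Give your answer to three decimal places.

h² = 0.47² + 0.35² + 0.04² + 0.30² = 0.2209 + 0.1225 + 0.0016 + 0.0900 = 0.4350
Uniqueness u² = 1 − h² = 1 − 0.4350 = 0.5650

0.565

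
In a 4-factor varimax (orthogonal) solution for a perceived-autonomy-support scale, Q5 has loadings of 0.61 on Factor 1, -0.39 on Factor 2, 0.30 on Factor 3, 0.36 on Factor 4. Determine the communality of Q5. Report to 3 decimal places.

0.744

h² = 0.61² + (-0.39)² + 0.30² + 0.36² = 0.3721 + 0.1521 + 0.0900 + 0.1296 = 0.7438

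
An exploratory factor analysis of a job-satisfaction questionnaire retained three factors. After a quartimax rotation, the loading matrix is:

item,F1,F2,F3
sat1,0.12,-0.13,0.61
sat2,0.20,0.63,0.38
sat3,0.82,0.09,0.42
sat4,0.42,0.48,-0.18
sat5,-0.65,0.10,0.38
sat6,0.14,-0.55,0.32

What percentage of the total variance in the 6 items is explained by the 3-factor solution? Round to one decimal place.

54.7%

SS loadings by factor: 1.3453, 0.9648, 0.9721; total = 3.2822.
Total variance with 6 standardized items is 6, so the solution explains 3.2822/6 = 0.5470 = 54.70%.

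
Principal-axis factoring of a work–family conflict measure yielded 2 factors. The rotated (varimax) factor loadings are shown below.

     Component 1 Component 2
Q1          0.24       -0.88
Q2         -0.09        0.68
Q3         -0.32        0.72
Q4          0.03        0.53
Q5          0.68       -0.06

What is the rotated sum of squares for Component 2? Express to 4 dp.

2.0397

SS loadings for Component 2 = (-0.88)² + 0.68² + 0.72² + 0.53² + (-0.06)² = 0.7744 + 0.4624 + 0.5184 + 0.2809 + 0.0036 = 2.0397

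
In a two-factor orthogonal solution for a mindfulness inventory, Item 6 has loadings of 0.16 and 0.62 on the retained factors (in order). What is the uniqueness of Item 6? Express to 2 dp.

h² = 0.16² + 0.62² = 0.0256 + 0.3844 = 0.4100
Uniqueness u² = 1 − h² = 1 − 0.4100 = 0.5900

0.59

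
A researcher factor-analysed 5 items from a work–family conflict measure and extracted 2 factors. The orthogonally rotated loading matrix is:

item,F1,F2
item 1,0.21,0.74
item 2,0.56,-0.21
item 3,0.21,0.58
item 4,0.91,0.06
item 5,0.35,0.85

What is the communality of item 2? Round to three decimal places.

h² = 0.56² + (-0.21)² = 0.3136 + 0.0441 = 0.3577

0.358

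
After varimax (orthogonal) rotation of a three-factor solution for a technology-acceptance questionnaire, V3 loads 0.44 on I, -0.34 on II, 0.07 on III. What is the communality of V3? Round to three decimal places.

0.314

h² = 0.44² + (-0.34)² + 0.07² = 0.1936 + 0.1156 + 0.0049 = 0.3141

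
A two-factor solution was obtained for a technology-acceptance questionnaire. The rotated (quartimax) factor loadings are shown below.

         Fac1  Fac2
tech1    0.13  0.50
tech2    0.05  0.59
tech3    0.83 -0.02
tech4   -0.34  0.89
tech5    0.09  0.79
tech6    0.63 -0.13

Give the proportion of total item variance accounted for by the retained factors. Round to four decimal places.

0.5434

SS loadings by factor: 1.2289, 2.0316; total = 3.2605.
Total variance with 6 standardized items is 6, so the solution explains 3.2605/6 = 0.5434.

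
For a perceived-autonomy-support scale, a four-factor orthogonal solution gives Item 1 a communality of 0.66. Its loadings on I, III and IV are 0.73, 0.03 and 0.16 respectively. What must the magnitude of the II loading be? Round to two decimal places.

Under orthogonal rotation h² = Σλ², so λ_II² = h² − (0.5594) = 0.66 − 0.5594 = 0.1006.
|λ| = √0.1006 = 0.3172.

0.32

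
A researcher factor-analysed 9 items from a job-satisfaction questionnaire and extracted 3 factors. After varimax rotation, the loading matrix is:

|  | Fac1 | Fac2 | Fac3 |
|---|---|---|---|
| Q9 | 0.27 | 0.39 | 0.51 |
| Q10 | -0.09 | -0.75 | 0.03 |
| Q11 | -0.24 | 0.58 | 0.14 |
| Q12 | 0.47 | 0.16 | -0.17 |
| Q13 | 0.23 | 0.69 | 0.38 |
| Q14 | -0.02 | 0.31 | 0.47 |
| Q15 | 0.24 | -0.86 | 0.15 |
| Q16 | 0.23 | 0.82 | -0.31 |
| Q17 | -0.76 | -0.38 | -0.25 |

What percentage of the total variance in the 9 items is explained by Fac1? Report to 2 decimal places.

SS loadings for Fac1 = 0.27² + (-0.09)² + (-0.24)² + 0.47² + 0.23² + (-0.02)² + 0.24² + 0.23² + (-0.76)² = 1.1009
With 9 standardized items, total variance = 9. Proportion = 1.1009/9 = 0.1223 → 12.23%.

12.23%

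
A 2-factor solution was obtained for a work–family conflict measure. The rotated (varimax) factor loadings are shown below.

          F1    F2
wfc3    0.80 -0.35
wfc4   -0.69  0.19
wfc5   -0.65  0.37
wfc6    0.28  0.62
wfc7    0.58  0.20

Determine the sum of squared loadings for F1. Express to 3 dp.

1.953

SS loadings for F1 = 0.80² + (-0.69)² + (-0.65)² + 0.28² + 0.58² = 0.6400 + 0.4761 + 0.4225 + 0.0784 + 0.3364 = 1.9534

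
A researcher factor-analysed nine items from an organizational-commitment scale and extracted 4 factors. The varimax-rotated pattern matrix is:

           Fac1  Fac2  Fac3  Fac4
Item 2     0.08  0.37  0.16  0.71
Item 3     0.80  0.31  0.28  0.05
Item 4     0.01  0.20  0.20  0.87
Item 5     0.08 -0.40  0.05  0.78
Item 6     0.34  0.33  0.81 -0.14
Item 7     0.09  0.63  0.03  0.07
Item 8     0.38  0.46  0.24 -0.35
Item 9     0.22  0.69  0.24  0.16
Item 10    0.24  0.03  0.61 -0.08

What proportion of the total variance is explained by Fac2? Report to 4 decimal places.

0.1808

SS loadings for Fac2 = 0.37² + 0.31² + 0.20² + (-0.40)² + 0.33² + 0.63² + 0.46² + 0.69² + 0.03² = 1.6274
Proportion of variance = 1.6274 / 9 = 0.1808.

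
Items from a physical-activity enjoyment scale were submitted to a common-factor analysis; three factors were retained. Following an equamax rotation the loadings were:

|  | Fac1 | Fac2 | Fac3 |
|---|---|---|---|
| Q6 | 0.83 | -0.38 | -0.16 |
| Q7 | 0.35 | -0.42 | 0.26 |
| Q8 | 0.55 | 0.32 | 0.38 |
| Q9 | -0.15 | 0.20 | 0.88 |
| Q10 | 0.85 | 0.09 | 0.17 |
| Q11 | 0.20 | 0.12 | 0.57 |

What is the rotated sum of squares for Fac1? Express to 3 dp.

1.899

SS loadings for Fac1 = 0.83² + 0.35² + 0.55² + (-0.15)² + 0.85² + 0.20² = 0.6889 + 0.1225 + 0.3025 + 0.0225 + 0.7225 + 0.0400 = 1.8989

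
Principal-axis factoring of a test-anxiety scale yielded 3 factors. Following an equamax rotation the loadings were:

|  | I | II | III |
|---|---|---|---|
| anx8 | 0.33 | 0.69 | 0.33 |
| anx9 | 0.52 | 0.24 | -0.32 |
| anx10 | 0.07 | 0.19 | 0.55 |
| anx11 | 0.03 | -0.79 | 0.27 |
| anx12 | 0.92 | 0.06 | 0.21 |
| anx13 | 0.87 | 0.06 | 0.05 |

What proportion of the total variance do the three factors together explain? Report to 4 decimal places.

Communalities: 0.6939, 0.4304, 0.3435, 0.6979, 0.8941, 0.7630; Σh² = 3.8228.
Total variance with 6 standardized items is 6, so the solution explains 3.8228/6 = 0.6371.

0.6371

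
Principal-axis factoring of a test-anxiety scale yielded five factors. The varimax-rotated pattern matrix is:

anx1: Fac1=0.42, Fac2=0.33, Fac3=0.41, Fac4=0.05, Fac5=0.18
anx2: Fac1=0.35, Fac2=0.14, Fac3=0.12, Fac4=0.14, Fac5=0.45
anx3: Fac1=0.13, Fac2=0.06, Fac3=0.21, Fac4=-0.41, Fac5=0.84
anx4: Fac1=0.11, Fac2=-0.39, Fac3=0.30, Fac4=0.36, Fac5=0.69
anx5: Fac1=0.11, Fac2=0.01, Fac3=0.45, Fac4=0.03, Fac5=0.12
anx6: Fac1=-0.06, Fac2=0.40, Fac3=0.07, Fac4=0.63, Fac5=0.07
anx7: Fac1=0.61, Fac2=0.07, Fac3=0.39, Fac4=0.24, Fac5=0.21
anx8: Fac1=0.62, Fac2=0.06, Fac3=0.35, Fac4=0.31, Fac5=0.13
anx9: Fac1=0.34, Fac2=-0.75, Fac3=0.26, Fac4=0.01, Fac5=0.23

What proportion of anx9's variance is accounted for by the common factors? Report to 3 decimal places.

h² = 0.34² + (-0.75)² + 0.26² + 0.01² + 0.23² = 0.1156 + 0.5625 + 0.0676 + 0.0001 + 0.0529 = 0.7987

0.799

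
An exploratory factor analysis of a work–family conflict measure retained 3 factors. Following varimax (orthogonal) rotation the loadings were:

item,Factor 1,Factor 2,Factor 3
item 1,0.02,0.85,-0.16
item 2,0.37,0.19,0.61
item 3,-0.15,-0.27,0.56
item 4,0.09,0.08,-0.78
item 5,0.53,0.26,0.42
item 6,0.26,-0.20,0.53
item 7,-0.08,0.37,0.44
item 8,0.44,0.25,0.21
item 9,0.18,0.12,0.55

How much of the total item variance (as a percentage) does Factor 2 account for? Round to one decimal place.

12.9%

SS loadings for Factor 2 = 0.85² + 0.19² + (-0.27)² + 0.08² + 0.26² + (-0.20)² + 0.37² + 0.25² + 0.12² = 1.1593
With 9 standardized items, total variance = 9. Proportion = 1.1593/9 = 0.1288 → 12.88%.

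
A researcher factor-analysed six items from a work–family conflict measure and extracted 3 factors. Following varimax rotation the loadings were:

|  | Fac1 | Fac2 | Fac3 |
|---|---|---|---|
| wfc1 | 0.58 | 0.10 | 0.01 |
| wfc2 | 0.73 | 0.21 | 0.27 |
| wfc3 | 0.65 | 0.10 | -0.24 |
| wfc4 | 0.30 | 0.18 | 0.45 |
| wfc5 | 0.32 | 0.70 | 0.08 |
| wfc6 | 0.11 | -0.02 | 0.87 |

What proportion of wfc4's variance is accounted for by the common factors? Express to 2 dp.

0.32

h² = 0.30² + 0.18² + 0.45² = 0.0900 + 0.0324 + 0.2025 = 0.3249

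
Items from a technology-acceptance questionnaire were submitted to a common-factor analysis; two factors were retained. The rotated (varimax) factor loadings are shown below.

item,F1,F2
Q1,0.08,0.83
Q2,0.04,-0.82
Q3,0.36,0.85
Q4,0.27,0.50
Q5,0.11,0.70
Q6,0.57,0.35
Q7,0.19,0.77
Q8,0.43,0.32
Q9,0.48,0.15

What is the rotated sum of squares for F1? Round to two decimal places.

SS loadings for F1 = 0.08² + 0.04² + 0.36² + 0.27² + 0.11² + 0.57² + 0.19² + 0.43² + 0.48² = 0.0064 + 0.0016 + 0.1296 + 0.0729 + 0.0121 + 0.3249 + 0.0361 + 0.1849 + 0.2304 = 0.9989

1.00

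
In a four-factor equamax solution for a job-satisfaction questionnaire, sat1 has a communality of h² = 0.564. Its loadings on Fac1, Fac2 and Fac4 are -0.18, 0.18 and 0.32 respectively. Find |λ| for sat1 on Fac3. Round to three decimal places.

Under orthogonal rotation h² = Σλ², so λ_Fac3² = h² − (0.1672) = 0.564 − 0.1672 = 0.3968.
|λ| = √0.3968 = 0.6299.

0.630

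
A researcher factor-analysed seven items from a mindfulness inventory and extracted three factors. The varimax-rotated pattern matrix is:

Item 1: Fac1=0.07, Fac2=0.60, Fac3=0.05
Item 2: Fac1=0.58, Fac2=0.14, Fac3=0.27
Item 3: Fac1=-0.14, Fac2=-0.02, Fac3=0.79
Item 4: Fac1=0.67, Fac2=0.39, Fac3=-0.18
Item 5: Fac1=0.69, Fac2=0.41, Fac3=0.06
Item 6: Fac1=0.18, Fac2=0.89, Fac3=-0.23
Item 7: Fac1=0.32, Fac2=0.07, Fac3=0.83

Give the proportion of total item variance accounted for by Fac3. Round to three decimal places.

0.211

SS loadings for Fac3 = 0.05² + 0.27² + 0.79² + (-0.18)² + 0.06² + (-0.23)² + 0.83² = 1.4773
Proportion of variance = 1.4773 / 7 = 0.2110.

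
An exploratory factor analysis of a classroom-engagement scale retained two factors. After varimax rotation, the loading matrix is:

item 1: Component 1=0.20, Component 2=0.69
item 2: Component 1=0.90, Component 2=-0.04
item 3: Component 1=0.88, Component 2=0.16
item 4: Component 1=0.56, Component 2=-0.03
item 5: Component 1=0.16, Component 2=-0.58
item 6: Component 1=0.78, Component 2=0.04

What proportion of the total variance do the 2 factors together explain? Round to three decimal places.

Communalities: 0.5161, 0.8116, 0.8000, 0.3145, 0.3620, 0.6100; Σh² = 3.4142.
Total variance with 6 standardized items is 6, so the solution explains 3.4142/6 = 0.5690.

0.569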